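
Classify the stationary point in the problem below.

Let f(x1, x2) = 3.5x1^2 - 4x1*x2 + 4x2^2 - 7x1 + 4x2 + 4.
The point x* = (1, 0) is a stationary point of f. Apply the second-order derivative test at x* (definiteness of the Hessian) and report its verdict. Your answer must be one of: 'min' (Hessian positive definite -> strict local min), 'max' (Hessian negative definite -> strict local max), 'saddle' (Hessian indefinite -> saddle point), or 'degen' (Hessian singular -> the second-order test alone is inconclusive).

Compute the Hessian H = grad^2 f:
  H = [[7, -4], [-4, 8]]
Verify stationarity: grad f(x*) = H x* + g = (0, 0).
Eigenvalues of H: 3.4689, 11.5311.
Both eigenvalues > 0, so H is positive definite -> x* is a strict local min.

min


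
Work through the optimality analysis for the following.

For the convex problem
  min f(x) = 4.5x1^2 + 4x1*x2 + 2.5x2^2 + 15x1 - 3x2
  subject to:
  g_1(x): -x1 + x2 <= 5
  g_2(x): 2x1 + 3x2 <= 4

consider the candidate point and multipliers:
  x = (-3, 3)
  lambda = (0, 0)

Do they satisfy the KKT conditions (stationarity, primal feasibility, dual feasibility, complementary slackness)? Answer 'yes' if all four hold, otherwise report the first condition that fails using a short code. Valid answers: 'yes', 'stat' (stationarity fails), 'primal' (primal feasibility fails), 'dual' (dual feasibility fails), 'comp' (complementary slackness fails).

Gradient of f: grad f(x) = Q x + c = (0, 0)
Constraint values g_i(x) = a_i^T x - b_i:
  g_1((-3, 3)) = 1
  g_2((-3, 3)) = -1
Stationarity residual: grad f(x) + sum_i lambda_i a_i = (0, 0)
  -> stationarity OK
Primal feasibility (all g_i <= 0): FAILS
Dual feasibility (all lambda_i >= 0): OK
Complementary slackness (lambda_i * g_i(x) = 0 for all i): OK

Verdict: the first failing condition is primal_feasibility -> primal.

primal


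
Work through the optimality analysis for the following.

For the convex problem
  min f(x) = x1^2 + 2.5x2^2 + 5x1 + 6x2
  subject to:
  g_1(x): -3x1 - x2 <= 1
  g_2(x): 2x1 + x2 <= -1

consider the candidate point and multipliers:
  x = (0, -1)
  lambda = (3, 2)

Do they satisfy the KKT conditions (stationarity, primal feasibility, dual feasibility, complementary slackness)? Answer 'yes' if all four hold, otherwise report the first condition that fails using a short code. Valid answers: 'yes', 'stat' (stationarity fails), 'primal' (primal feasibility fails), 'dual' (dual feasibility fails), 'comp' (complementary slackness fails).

Gradient of f: grad f(x) = Q x + c = (5, 1)
Constraint values g_i(x) = a_i^T x - b_i:
  g_1((0, -1)) = 0
  g_2((0, -1)) = 0
Stationarity residual: grad f(x) + sum_i lambda_i a_i = (0, 0)
  -> stationarity OK
Primal feasibility (all g_i <= 0): OK
Dual feasibility (all lambda_i >= 0): OK
Complementary slackness (lambda_i * g_i(x) = 0 for all i): OK

Verdict: yes, KKT holds.

yes


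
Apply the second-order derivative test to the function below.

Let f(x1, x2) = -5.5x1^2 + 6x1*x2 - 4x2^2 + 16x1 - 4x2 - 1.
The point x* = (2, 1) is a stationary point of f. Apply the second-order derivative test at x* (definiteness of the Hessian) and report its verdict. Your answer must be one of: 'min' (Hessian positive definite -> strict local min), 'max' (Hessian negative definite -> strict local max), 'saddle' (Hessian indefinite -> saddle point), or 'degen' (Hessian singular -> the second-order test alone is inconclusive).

Compute the Hessian H = grad^2 f:
  H = [[-11, 6], [6, -8]]
Verify stationarity: grad f(x*) = H x* + g = (0, 0).
Eigenvalues of H: -15.6847, -3.3153.
Both eigenvalues < 0, so H is negative definite -> x* is a strict local max.

max


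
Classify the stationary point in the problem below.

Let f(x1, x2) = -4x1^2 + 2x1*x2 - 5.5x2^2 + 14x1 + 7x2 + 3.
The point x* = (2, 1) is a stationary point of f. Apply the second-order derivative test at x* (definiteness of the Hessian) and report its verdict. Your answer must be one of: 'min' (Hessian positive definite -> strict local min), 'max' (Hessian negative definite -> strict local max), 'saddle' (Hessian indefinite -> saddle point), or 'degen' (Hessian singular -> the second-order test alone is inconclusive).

Compute the Hessian H = grad^2 f:
  H = [[-8, 2], [2, -11]]
Verify stationarity: grad f(x*) = H x* + g = (0, 0).
Eigenvalues of H: -12, -7.
Both eigenvalues < 0, so H is negative definite -> x* is a strict local max.

max


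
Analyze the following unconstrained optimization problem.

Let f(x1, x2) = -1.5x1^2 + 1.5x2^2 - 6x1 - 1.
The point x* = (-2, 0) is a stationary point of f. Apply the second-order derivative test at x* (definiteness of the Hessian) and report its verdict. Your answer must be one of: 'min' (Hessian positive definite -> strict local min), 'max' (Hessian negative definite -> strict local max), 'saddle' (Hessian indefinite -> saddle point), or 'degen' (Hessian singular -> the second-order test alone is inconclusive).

Compute the Hessian H = grad^2 f:
  H = [[-3, 0], [0, 3]]
Verify stationarity: grad f(x*) = H x* + g = (0, 0).
Eigenvalues of H: -3, 3.
Eigenvalues have mixed signs, so H is indefinite -> x* is a saddle point.

saddle


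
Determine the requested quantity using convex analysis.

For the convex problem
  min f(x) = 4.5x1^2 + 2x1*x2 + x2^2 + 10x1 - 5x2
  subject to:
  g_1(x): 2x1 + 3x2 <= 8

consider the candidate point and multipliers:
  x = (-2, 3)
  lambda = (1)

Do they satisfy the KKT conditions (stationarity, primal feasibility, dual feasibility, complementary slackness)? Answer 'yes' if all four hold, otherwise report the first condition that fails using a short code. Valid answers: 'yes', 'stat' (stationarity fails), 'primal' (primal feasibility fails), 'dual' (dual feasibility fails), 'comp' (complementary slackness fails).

Gradient of f: grad f(x) = Q x + c = (-2, -3)
Constraint values g_i(x) = a_i^T x - b_i:
  g_1((-2, 3)) = -3
Stationarity residual: grad f(x) + sum_i lambda_i a_i = (0, 0)
  -> stationarity OK
Primal feasibility (all g_i <= 0): OK
Dual feasibility (all lambda_i >= 0): OK
Complementary slackness (lambda_i * g_i(x) = 0 for all i): FAILS

Verdict: the first failing condition is complementary_slackness -> comp.

comp


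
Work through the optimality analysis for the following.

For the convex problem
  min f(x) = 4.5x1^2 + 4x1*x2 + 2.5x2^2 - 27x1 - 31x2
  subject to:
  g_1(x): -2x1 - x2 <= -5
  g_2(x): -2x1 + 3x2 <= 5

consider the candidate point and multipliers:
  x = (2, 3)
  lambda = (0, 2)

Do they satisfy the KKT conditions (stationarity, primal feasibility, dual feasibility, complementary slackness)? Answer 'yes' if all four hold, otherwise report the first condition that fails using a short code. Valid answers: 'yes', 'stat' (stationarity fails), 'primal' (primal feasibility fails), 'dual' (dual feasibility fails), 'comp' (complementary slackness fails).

Gradient of f: grad f(x) = Q x + c = (3, -8)
Constraint values g_i(x) = a_i^T x - b_i:
  g_1((2, 3)) = -2
  g_2((2, 3)) = 0
Stationarity residual: grad f(x) + sum_i lambda_i a_i = (-1, -2)
  -> stationarity FAILS
Primal feasibility (all g_i <= 0): OK
Dual feasibility (all lambda_i >= 0): OK
Complementary slackness (lambda_i * g_i(x) = 0 for all i): OK

Verdict: the first failing condition is stationarity -> stat.

stat


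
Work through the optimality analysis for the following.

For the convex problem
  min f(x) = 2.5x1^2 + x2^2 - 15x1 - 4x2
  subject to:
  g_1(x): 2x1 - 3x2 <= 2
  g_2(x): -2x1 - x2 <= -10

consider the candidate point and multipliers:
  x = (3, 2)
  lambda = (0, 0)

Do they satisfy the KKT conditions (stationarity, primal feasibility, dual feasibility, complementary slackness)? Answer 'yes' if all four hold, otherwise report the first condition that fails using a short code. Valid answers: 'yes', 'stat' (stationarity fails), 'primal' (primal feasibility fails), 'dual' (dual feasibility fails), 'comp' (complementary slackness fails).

Gradient of f: grad f(x) = Q x + c = (0, 0)
Constraint values g_i(x) = a_i^T x - b_i:
  g_1((3, 2)) = -2
  g_2((3, 2)) = 2
Stationarity residual: grad f(x) + sum_i lambda_i a_i = (0, 0)
  -> stationarity OK
Primal feasibility (all g_i <= 0): FAILS
Dual feasibility (all lambda_i >= 0): OK
Complementary slackness (lambda_i * g_i(x) = 0 for all i): OK

Verdict: the first failing condition is primal_feasibility -> primal.

primal


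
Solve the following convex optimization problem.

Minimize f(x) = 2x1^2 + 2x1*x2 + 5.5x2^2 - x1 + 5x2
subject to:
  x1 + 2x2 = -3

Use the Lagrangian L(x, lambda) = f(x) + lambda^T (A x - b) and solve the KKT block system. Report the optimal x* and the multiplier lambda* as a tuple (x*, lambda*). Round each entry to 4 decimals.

Form the Lagrangian:
  L(x, lambda) = (1/2) x^T Q x + c^T x + lambda^T (A x - b)
Stationarity (grad_x L = 0): Q x + c + A^T lambda = 0.
Primal feasibility: A x = b.

This gives the KKT block system:
  [ Q   A^T ] [ x     ]   [-c ]
  [ A    0  ] [ lambda ] = [ b ]

Solving the linear system:
  x*      = (-0.3684, -1.3158)
  lambda* = (5.1053)
  f(x*)   = 4.5526

x* = (-0.3684, -1.3158), lambda* = (5.1053)


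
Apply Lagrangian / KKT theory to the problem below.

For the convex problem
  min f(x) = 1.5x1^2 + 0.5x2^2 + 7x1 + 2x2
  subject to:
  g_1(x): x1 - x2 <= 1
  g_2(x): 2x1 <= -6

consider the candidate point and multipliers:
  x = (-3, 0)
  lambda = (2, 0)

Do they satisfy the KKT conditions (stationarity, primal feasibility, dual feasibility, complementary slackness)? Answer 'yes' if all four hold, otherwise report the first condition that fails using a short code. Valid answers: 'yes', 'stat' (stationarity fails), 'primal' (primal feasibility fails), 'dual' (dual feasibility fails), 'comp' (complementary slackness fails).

Gradient of f: grad f(x) = Q x + c = (-2, 2)
Constraint values g_i(x) = a_i^T x - b_i:
  g_1((-3, 0)) = -4
  g_2((-3, 0)) = 0
Stationarity residual: grad f(x) + sum_i lambda_i a_i = (0, 0)
  -> stationarity OK
Primal feasibility (all g_i <= 0): OK
Dual feasibility (all lambda_i >= 0): OK
Complementary slackness (lambda_i * g_i(x) = 0 for all i): FAILS

Verdict: the first failing condition is complementary_slackness -> comp.

comp


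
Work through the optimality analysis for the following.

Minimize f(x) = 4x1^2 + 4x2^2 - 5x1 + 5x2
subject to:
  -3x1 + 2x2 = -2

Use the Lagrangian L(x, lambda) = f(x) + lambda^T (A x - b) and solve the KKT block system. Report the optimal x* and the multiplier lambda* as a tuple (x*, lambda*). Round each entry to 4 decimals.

Form the Lagrangian:
  L(x, lambda) = (1/2) x^T Q x + c^T x + lambda^T (A x - b)
Stationarity (grad_x L = 0): Q x + c + A^T lambda = 0.
Primal feasibility: A x = b.

This gives the KKT block system:
  [ Q   A^T ] [ x     ]   [-c ]
  [ A    0  ] [ lambda ] = [ b ]

Solving the linear system:
  x*      = (0.3654, -0.4519)
  lambda* = (-0.6923)
  f(x*)   = -2.7356

x* = (0.3654, -0.4519), lambda* = (-0.6923)


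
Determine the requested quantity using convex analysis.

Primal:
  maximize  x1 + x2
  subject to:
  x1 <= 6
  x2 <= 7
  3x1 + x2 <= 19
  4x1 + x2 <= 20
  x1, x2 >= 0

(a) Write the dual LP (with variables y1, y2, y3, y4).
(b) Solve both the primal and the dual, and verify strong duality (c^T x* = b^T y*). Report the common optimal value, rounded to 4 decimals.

The standard primal-dual pair for 'max c^T x s.t. A x <= b, x >= 0' is:
  Dual:  min b^T y  s.t.  A^T y >= c,  y >= 0.

So the dual LP is:
  minimize  6y1 + 7y2 + 19y3 + 20y4
  subject to:
    y1 + 3y3 + 4y4 >= 1
    y2 + y3 + y4 >= 1
    y1, y2, y3, y4 >= 0

Solving the primal: x* = (3.25, 7).
  primal value c^T x* = 10.25.
Solving the dual: y* = (0, 0.75, 0, 0.25).
  dual value b^T y* = 10.25.
Strong duality: c^T x* = b^T y*. Confirmed.

10.25


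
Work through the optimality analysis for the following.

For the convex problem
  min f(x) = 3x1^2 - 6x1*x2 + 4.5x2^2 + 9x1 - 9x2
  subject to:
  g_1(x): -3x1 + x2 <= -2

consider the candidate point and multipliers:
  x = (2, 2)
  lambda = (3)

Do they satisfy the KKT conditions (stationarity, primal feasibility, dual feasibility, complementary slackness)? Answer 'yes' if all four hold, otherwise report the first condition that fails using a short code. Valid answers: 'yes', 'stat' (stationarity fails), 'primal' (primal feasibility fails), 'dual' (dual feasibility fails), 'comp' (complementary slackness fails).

Gradient of f: grad f(x) = Q x + c = (9, -3)
Constraint values g_i(x) = a_i^T x - b_i:
  g_1((2, 2)) = -2
Stationarity residual: grad f(x) + sum_i lambda_i a_i = (0, 0)
  -> stationarity OK
Primal feasibility (all g_i <= 0): OK
Dual feasibility (all lambda_i >= 0): OK
Complementary slackness (lambda_i * g_i(x) = 0 for all i): FAILS

Verdict: the first failing condition is complementary_slackness -> comp.

comp


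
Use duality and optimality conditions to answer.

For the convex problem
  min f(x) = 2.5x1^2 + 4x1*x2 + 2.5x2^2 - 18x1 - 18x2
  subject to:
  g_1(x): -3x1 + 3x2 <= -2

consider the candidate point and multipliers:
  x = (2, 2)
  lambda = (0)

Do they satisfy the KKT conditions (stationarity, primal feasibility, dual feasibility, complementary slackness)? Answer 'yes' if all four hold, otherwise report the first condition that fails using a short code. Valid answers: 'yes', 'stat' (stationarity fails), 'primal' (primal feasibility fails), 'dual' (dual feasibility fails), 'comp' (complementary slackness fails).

Gradient of f: grad f(x) = Q x + c = (0, 0)
Constraint values g_i(x) = a_i^T x - b_i:
  g_1((2, 2)) = 2
Stationarity residual: grad f(x) + sum_i lambda_i a_i = (0, 0)
  -> stationarity OK
Primal feasibility (all g_i <= 0): FAILS
Dual feasibility (all lambda_i >= 0): OK
Complementary slackness (lambda_i * g_i(x) = 0 for all i): OK

Verdict: the first failing condition is primal_feasibility -> primal.

primal


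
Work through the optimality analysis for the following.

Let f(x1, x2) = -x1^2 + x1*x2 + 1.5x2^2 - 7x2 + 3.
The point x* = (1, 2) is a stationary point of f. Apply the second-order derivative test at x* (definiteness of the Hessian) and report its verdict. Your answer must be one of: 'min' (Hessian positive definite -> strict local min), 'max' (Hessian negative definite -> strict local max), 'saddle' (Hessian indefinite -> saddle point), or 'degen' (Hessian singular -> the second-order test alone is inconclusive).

Compute the Hessian H = grad^2 f:
  H = [[-2, 1], [1, 3]]
Verify stationarity: grad f(x*) = H x* + g = (0, 0).
Eigenvalues of H: -2.1926, 3.1926.
Eigenvalues have mixed signs, so H is indefinite -> x* is a saddle point.

saddle


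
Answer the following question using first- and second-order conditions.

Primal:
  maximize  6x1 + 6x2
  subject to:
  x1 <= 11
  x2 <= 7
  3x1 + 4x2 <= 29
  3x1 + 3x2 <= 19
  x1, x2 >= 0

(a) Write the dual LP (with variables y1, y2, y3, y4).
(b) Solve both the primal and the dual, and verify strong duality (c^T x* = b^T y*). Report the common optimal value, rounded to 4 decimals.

The standard primal-dual pair for 'max c^T x s.t. A x <= b, x >= 0' is:
  Dual:  min b^T y  s.t.  A^T y >= c,  y >= 0.

So the dual LP is:
  minimize  11y1 + 7y2 + 29y3 + 19y4
  subject to:
    y1 + 3y3 + 3y4 >= 6
    y2 + 4y3 + 3y4 >= 6
    y1, y2, y3, y4 >= 0

Solving the primal: x* = (6.3333, 0).
  primal value c^T x* = 38.
Solving the dual: y* = (0, 0, 0, 2).
  dual value b^T y* = 38.
Strong duality: c^T x* = b^T y*. Confirmed.

38


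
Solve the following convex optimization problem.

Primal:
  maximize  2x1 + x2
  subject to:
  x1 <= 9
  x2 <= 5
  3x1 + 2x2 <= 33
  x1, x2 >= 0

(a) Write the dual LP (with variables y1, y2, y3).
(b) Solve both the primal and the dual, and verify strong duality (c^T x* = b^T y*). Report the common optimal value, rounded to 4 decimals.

The standard primal-dual pair for 'max c^T x s.t. A x <= b, x >= 0' is:
  Dual:  min b^T y  s.t.  A^T y >= c,  y >= 0.

So the dual LP is:
  minimize  9y1 + 5y2 + 33y3
  subject to:
    y1 + 3y3 >= 2
    y2 + 2y3 >= 1
    y1, y2, y3 >= 0

Solving the primal: x* = (9, 3).
  primal value c^T x* = 21.
Solving the dual: y* = (0.5, 0, 0.5).
  dual value b^T y* = 21.
Strong duality: c^T x* = b^T y*. Confirmed.

21


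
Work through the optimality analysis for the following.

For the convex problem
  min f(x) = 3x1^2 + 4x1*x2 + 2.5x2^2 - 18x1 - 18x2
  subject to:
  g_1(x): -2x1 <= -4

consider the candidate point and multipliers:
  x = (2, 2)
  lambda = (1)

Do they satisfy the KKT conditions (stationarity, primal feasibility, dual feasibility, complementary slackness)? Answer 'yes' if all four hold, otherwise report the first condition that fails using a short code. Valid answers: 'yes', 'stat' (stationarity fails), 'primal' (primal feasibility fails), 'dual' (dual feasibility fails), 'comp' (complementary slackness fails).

Gradient of f: grad f(x) = Q x + c = (2, 0)
Constraint values g_i(x) = a_i^T x - b_i:
  g_1((2, 2)) = 0
Stationarity residual: grad f(x) + sum_i lambda_i a_i = (0, 0)
  -> stationarity OK
Primal feasibility (all g_i <= 0): OK
Dual feasibility (all lambda_i >= 0): OK
Complementary slackness (lambda_i * g_i(x) = 0 for all i): OK

Verdict: yes, KKT holds.

yes


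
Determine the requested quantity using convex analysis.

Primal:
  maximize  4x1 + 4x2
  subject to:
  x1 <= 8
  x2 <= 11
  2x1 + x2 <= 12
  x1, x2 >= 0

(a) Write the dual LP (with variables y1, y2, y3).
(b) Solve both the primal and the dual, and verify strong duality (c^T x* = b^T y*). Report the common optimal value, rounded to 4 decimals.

The standard primal-dual pair for 'max c^T x s.t. A x <= b, x >= 0' is:
  Dual:  min b^T y  s.t.  A^T y >= c,  y >= 0.

So the dual LP is:
  minimize  8y1 + 11y2 + 12y3
  subject to:
    y1 + 2y3 >= 4
    y2 + y3 >= 4
    y1, y2, y3 >= 0

Solving the primal: x* = (0.5, 11).
  primal value c^T x* = 46.
Solving the dual: y* = (0, 2, 2).
  dual value b^T y* = 46.
Strong duality: c^T x* = b^T y*. Confirmed.

46


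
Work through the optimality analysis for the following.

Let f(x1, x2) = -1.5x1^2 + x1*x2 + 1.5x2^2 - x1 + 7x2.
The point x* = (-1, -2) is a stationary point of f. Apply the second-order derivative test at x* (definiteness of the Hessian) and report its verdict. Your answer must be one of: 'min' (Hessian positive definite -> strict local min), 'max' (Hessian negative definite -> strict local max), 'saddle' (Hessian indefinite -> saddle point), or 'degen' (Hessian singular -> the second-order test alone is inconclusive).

Compute the Hessian H = grad^2 f:
  H = [[-3, 1], [1, 3]]
Verify stationarity: grad f(x*) = H x* + g = (0, 0).
Eigenvalues of H: -3.1623, 3.1623.
Eigenvalues have mixed signs, so H is indefinite -> x* is a saddle point.

saddle


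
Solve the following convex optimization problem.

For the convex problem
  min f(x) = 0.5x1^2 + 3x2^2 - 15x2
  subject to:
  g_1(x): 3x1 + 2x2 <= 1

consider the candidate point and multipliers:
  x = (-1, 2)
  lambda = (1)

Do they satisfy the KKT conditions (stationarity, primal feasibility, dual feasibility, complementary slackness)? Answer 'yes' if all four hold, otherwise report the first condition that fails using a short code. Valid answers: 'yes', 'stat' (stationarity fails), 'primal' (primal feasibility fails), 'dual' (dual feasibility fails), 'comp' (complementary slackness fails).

Gradient of f: grad f(x) = Q x + c = (-1, -3)
Constraint values g_i(x) = a_i^T x - b_i:
  g_1((-1, 2)) = 0
Stationarity residual: grad f(x) + sum_i lambda_i a_i = (2, -1)
  -> stationarity FAILS
Primal feasibility (all g_i <= 0): OK
Dual feasibility (all lambda_i >= 0): OK
Complementary slackness (lambda_i * g_i(x) = 0 for all i): OK

Verdict: the first failing condition is stationarity -> stat.

stat


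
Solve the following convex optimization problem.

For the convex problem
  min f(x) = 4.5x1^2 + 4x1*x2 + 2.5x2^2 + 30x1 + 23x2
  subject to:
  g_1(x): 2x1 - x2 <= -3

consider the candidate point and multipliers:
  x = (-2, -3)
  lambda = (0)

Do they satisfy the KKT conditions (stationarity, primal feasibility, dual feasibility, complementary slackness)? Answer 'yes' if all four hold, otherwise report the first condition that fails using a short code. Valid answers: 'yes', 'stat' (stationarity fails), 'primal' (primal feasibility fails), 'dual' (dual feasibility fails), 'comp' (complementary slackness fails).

Gradient of f: grad f(x) = Q x + c = (0, 0)
Constraint values g_i(x) = a_i^T x - b_i:
  g_1((-2, -3)) = 2
Stationarity residual: grad f(x) + sum_i lambda_i a_i = (0, 0)
  -> stationarity OK
Primal feasibility (all g_i <= 0): FAILS
Dual feasibility (all lambda_i >= 0): OK
Complementary slackness (lambda_i * g_i(x) = 0 for all i): OK

Verdict: the first failing condition is primal_feasibility -> primal.

primal


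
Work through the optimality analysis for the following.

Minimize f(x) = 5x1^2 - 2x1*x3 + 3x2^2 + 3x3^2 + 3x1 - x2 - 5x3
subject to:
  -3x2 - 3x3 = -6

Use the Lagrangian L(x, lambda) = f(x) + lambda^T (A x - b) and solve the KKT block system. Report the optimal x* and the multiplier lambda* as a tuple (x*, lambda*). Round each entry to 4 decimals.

Form the Lagrangian:
  L(x, lambda) = (1/2) x^T Q x + c^T x + lambda^T (A x - b)
Stationarity (grad_x L = 0): Q x + c + A^T lambda = 0.
Primal feasibility: A x = b.

This gives the KKT block system:
  [ Q   A^T ] [ x     ]   [-c ]
  [ A    0  ] [ lambda ] = [ b ]

Solving the linear system:
  x*      = (-0.0345, 0.6724, 1.3276)
  lambda* = (1.0115)
  f(x*)   = -0.6724

x* = (-0.0345, 0.6724, 1.3276), lambda* = (1.0115)


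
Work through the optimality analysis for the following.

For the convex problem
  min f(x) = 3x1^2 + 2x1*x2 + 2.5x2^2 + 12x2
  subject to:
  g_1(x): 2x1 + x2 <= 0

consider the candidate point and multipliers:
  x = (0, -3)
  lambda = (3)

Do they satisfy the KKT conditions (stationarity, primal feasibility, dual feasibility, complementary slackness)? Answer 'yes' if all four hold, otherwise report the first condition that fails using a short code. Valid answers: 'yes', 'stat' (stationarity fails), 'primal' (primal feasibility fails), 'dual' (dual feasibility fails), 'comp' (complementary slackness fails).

Gradient of f: grad f(x) = Q x + c = (-6, -3)
Constraint values g_i(x) = a_i^T x - b_i:
  g_1((0, -3)) = -3
Stationarity residual: grad f(x) + sum_i lambda_i a_i = (0, 0)
  -> stationarity OK
Primal feasibility (all g_i <= 0): OK
Dual feasibility (all lambda_i >= 0): OK
Complementary slackness (lambda_i * g_i(x) = 0 for all i): FAILS

Verdict: the first failing condition is complementary_slackness -> comp.

comp


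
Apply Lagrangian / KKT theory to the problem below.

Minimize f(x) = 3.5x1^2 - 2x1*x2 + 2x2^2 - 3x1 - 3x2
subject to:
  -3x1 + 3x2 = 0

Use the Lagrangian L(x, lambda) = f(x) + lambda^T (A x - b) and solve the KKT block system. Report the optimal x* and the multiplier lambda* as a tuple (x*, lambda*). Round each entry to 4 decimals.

Form the Lagrangian:
  L(x, lambda) = (1/2) x^T Q x + c^T x + lambda^T (A x - b)
Stationarity (grad_x L = 0): Q x + c + A^T lambda = 0.
Primal feasibility: A x = b.

This gives the KKT block system:
  [ Q   A^T ] [ x     ]   [-c ]
  [ A    0  ] [ lambda ] = [ b ]

Solving the linear system:
  x*      = (0.8571, 0.8571)
  lambda* = (0.4286)
  f(x*)   = -2.5714

x* = (0.8571, 0.8571), lambda* = (0.4286)


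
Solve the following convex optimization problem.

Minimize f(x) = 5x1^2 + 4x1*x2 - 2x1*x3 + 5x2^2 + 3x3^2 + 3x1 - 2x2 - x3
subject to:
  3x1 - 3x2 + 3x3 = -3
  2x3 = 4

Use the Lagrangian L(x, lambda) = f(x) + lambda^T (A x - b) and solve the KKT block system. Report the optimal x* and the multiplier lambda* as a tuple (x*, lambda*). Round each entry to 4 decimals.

Form the Lagrangian:
  L(x, lambda) = (1/2) x^T Q x + c^T x + lambda^T (A x - b)
Stationarity (grad_x L = 0): Q x + c + A^T lambda = 0.
Primal feasibility: A x = b.

This gives the KKT block system:
  [ Q   A^T ] [ x     ]   [-c ]
  [ A    0  ] [ lambda ] = [ b ]

Solving the linear system:
  x*      = (-1.3929, 1.6071, 2)
  lambda* = (2.8333, -11.1429)
  f(x*)   = 21.8393

x* = (-1.3929, 1.6071, 2), lambda* = (2.8333, -11.1429)


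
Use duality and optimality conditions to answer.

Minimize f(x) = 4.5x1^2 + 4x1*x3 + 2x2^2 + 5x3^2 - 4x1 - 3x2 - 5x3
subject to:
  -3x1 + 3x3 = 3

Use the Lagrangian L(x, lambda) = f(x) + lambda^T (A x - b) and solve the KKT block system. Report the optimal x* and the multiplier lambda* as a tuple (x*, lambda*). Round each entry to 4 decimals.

Form the Lagrangian:
  L(x, lambda) = (1/2) x^T Q x + c^T x + lambda^T (A x - b)
Stationarity (grad_x L = 0): Q x + c + A^T lambda = 0.
Primal feasibility: A x = b.

This gives the KKT block system:
  [ Q   A^T ] [ x     ]   [-c ]
  [ A    0  ] [ lambda ] = [ b ]

Solving the linear system:
  x*      = (-0.1852, 0.75, 0.8148)
  lambda* = (-0.8025)
  f(x*)   = -1.588

x* = (-0.1852, 0.75, 0.8148), lambda* = (-0.8025)


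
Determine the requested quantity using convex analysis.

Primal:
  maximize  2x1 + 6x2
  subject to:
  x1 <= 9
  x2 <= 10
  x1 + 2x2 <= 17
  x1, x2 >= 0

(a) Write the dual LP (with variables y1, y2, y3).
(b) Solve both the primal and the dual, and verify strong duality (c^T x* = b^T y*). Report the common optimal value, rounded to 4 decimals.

The standard primal-dual pair for 'max c^T x s.t. A x <= b, x >= 0' is:
  Dual:  min b^T y  s.t.  A^T y >= c,  y >= 0.

So the dual LP is:
  minimize  9y1 + 10y2 + 17y3
  subject to:
    y1 + y3 >= 2
    y2 + 2y3 >= 6
    y1, y2, y3 >= 0

Solving the primal: x* = (0, 8.5).
  primal value c^T x* = 51.
Solving the dual: y* = (0, 0, 3).
  dual value b^T y* = 51.
Strong duality: c^T x* = b^T y*. Confirmed.

51


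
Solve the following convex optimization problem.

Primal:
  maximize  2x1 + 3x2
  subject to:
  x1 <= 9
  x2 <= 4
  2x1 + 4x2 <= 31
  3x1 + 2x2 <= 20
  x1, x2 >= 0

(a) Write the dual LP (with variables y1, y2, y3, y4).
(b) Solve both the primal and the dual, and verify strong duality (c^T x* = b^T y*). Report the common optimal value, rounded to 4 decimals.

The standard primal-dual pair for 'max c^T x s.t. A x <= b, x >= 0' is:
  Dual:  min b^T y  s.t.  A^T y >= c,  y >= 0.

So the dual LP is:
  minimize  9y1 + 4y2 + 31y3 + 20y4
  subject to:
    y1 + 2y3 + 3y4 >= 2
    y2 + 4y3 + 2y4 >= 3
    y1, y2, y3, y4 >= 0

Solving the primal: x* = (4, 4).
  primal value c^T x* = 20.
Solving the dual: y* = (0, 1.6667, 0, 0.6667).
  dual value b^T y* = 20.
Strong duality: c^T x* = b^T y*. Confirmed.

20


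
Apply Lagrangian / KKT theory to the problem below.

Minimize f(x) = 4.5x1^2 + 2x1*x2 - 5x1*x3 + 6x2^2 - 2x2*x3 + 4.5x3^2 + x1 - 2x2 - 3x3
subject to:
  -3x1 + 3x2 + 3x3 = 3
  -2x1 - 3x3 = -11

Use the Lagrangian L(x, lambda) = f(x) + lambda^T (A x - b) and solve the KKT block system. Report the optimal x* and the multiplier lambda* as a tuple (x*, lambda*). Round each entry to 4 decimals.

Form the Lagrangian:
  L(x, lambda) = (1/2) x^T Q x + c^T x + lambda^T (A x - b)
Stationarity (grad_x L = 0): Q x + c + A^T lambda = 0.
Primal feasibility: A x = b.

This gives the KKT block system:
  [ Q   A^T ] [ x     ]   [-c ]
  [ A    0  ] [ lambda ] = [ b ]

Solving the linear system:
  x*      = (1.7955, 0.3258, 2.4697)
  lambda* = (-0.1872, 3.0121)
  f(x*)   = 13.7149

x* = (1.7955, 0.3258, 2.4697), lambda* = (-0.1872, 3.0121)


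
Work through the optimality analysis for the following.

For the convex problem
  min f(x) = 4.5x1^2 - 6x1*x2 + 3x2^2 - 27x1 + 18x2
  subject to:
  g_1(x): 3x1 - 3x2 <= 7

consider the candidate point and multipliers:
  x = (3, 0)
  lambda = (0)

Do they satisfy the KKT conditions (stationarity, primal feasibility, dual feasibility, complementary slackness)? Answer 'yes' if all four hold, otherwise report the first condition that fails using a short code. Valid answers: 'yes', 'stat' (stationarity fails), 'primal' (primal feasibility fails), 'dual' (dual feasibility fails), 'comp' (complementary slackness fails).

Gradient of f: grad f(x) = Q x + c = (0, 0)
Constraint values g_i(x) = a_i^T x - b_i:
  g_1((3, 0)) = 2
Stationarity residual: grad f(x) + sum_i lambda_i a_i = (0, 0)
  -> stationarity OK
Primal feasibility (all g_i <= 0): FAILS
Dual feasibility (all lambda_i >= 0): OK
Complementary slackness (lambda_i * g_i(x) = 0 for all i): OK

Verdict: the first failing condition is primal_feasibility -> primal.

primal


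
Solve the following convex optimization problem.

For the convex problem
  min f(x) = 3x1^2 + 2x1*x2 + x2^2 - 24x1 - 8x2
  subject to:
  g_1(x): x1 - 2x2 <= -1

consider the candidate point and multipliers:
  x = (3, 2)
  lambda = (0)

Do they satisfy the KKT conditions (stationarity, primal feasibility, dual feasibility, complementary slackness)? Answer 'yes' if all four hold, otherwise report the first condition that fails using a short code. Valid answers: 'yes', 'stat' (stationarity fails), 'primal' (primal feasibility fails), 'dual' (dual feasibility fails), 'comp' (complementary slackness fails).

Gradient of f: grad f(x) = Q x + c = (-2, 2)
Constraint values g_i(x) = a_i^T x - b_i:
  g_1((3, 2)) = 0
Stationarity residual: grad f(x) + sum_i lambda_i a_i = (-2, 2)
  -> stationarity FAILS
Primal feasibility (all g_i <= 0): OK
Dual feasibility (all lambda_i >= 0): OK
Complementary slackness (lambda_i * g_i(x) = 0 for all i): OK

Verdict: the first failing condition is stationarity -> stat.

stat


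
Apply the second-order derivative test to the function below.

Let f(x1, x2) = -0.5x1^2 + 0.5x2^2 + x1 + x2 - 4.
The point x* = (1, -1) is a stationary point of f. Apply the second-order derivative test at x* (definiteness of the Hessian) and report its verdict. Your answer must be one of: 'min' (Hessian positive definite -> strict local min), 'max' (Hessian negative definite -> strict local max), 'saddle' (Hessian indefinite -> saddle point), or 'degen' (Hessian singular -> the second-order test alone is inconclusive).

Compute the Hessian H = grad^2 f:
  H = [[-1, 0], [0, 1]]
Verify stationarity: grad f(x*) = H x* + g = (0, 0).
Eigenvalues of H: -1, 1.
Eigenvalues have mixed signs, so H is indefinite -> x* is a saddle point.

saddle


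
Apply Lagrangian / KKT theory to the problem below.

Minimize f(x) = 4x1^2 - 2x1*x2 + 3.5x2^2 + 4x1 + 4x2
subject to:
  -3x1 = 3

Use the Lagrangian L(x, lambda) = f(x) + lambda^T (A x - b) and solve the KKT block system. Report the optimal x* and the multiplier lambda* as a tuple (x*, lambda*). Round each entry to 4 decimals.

Form the Lagrangian:
  L(x, lambda) = (1/2) x^T Q x + c^T x + lambda^T (A x - b)
Stationarity (grad_x L = 0): Q x + c + A^T lambda = 0.
Primal feasibility: A x = b.

This gives the KKT block system:
  [ Q   A^T ] [ x     ]   [-c ]
  [ A    0  ] [ lambda ] = [ b ]

Solving the linear system:
  x*      = (-1, -0.8571)
  lambda* = (-0.7619)
  f(x*)   = -2.5714

x* = (-1, -0.8571), lambda* = (-0.7619)


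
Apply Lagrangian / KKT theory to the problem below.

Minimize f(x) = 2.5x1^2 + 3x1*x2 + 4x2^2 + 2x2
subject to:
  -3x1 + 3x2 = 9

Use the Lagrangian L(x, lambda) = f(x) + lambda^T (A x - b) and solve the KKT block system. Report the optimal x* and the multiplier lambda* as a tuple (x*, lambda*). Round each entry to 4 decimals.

Form the Lagrangian:
  L(x, lambda) = (1/2) x^T Q x + c^T x + lambda^T (A x - b)
Stationarity (grad_x L = 0): Q x + c + A^T lambda = 0.
Primal feasibility: A x = b.

This gives the KKT block system:
  [ Q   A^T ] [ x     ]   [-c ]
  [ A    0  ] [ lambda ] = [ b ]

Solving the linear system:
  x*      = (-1.8421, 1.1579)
  lambda* = (-1.9123)
  f(x*)   = 9.7632

x* = (-1.8421, 1.1579), lambda* = (-1.9123)


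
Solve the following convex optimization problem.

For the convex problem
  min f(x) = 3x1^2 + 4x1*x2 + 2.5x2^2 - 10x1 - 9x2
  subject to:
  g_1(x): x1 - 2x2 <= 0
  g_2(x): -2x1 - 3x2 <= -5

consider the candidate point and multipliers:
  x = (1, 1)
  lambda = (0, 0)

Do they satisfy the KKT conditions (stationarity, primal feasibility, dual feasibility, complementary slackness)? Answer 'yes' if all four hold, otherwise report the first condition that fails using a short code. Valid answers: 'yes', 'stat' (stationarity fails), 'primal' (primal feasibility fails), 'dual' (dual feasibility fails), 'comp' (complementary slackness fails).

Gradient of f: grad f(x) = Q x + c = (0, 0)
Constraint values g_i(x) = a_i^T x - b_i:
  g_1((1, 1)) = -1
  g_2((1, 1)) = 0
Stationarity residual: grad f(x) + sum_i lambda_i a_i = (0, 0)
  -> stationarity OK
Primal feasibility (all g_i <= 0): OK
Dual feasibility (all lambda_i >= 0): OK
Complementary slackness (lambda_i * g_i(x) = 0 for all i): OK

Verdict: yes, KKT holds.

yes


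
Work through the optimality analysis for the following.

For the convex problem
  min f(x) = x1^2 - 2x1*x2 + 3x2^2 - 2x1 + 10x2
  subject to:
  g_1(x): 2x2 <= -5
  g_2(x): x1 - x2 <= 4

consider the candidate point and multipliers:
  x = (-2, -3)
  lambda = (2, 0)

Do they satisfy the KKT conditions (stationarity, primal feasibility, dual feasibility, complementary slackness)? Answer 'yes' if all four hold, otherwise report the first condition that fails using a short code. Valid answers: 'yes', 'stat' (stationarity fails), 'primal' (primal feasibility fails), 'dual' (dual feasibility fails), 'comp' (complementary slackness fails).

Gradient of f: grad f(x) = Q x + c = (0, -4)
Constraint values g_i(x) = a_i^T x - b_i:
  g_1((-2, -3)) = -1
  g_2((-2, -3)) = -3
Stationarity residual: grad f(x) + sum_i lambda_i a_i = (0, 0)
  -> stationarity OK
Primal feasibility (all g_i <= 0): OK
Dual feasibility (all lambda_i >= 0): OK
Complementary slackness (lambda_i * g_i(x) = 0 for all i): FAILS

Verdict: the first failing condition is complementary_slackness -> comp.

comp


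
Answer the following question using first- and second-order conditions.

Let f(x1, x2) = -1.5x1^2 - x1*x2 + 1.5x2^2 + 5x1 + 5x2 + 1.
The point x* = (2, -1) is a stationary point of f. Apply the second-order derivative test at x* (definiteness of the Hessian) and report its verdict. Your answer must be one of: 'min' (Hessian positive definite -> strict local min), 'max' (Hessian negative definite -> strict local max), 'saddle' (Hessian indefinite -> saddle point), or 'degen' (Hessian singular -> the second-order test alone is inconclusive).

Compute the Hessian H = grad^2 f:
  H = [[-3, -1], [-1, 3]]
Verify stationarity: grad f(x*) = H x* + g = (0, 0).
Eigenvalues of H: -3.1623, 3.1623.
Eigenvalues have mixed signs, so H is indefinite -> x* is a saddle point.

saddle


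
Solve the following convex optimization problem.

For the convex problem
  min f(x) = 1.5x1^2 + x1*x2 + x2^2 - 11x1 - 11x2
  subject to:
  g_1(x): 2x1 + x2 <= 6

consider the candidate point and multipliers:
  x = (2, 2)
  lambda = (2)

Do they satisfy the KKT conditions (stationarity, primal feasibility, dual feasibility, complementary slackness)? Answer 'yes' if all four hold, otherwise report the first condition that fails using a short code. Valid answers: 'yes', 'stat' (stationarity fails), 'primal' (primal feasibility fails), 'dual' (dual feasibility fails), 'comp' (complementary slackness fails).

Gradient of f: grad f(x) = Q x + c = (-3, -5)
Constraint values g_i(x) = a_i^T x - b_i:
  g_1((2, 2)) = 0
Stationarity residual: grad f(x) + sum_i lambda_i a_i = (1, -3)
  -> stationarity FAILS
Primal feasibility (all g_i <= 0): OK
Dual feasibility (all lambda_i >= 0): OK
Complementary slackness (lambda_i * g_i(x) = 0 for all i): OK

Verdict: the first failing condition is stationarity -> stat.

stat


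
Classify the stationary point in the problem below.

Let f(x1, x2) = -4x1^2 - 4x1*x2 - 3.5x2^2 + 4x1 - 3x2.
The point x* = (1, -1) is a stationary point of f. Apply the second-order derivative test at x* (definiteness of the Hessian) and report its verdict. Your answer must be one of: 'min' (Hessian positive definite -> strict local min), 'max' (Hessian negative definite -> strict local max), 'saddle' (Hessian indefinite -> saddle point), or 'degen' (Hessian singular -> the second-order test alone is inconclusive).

Compute the Hessian H = grad^2 f:
  H = [[-8, -4], [-4, -7]]
Verify stationarity: grad f(x*) = H x* + g = (0, 0).
Eigenvalues of H: -11.5311, -3.4689.
Both eigenvalues < 0, so H is negative definite -> x* is a strict local max.

max


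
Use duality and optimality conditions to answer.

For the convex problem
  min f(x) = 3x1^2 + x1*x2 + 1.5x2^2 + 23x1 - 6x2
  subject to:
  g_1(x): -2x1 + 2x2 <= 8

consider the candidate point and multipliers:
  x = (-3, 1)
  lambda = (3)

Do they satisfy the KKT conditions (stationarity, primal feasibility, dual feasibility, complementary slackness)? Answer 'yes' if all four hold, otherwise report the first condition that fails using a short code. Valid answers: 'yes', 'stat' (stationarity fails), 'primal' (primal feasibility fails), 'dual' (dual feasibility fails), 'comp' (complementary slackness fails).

Gradient of f: grad f(x) = Q x + c = (6, -6)
Constraint values g_i(x) = a_i^T x - b_i:
  g_1((-3, 1)) = 0
Stationarity residual: grad f(x) + sum_i lambda_i a_i = (0, 0)
  -> stationarity OK
Primal feasibility (all g_i <= 0): OK
Dual feasibility (all lambda_i >= 0): OK
Complementary slackness (lambda_i * g_i(x) = 0 for all i): OK

Verdict: yes, KKT holds.

yes


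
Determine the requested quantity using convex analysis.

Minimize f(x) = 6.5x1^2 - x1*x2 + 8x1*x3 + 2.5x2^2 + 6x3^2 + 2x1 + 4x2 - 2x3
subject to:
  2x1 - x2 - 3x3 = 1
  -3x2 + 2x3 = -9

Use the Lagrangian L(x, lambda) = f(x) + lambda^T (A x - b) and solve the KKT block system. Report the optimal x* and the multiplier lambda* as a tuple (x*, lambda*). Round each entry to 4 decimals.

Form the Lagrangian:
  L(x, lambda) = (1/2) x^T Q x + c^T x + lambda^T (A x - b)
Stationarity (grad_x L = 0): Q x + c + A^T lambda = 0.
Primal feasibility: A x = b.

This gives the KKT block system:
  [ Q   A^T ] [ x     ]   [-c ]
  [ A    0  ] [ lambda ] = [ b ]

Solving the linear system:
  x*      = (0.4615, 2.4406, -0.8392)
  lambda* = (0.5771, 5.0547)
  f(x*)   = 28.6394

x* = (0.4615, 2.4406, -0.8392), lambda* = (0.5771, 5.0547)


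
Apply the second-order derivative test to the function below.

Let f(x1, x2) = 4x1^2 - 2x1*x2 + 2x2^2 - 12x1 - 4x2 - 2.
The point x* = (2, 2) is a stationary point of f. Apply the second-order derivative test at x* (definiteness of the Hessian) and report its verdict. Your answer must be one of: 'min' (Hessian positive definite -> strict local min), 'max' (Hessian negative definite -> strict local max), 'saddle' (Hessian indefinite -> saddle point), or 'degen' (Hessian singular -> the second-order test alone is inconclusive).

Compute the Hessian H = grad^2 f:
  H = [[8, -2], [-2, 4]]
Verify stationarity: grad f(x*) = H x* + g = (0, 0).
Eigenvalues of H: 3.1716, 8.8284.
Both eigenvalues > 0, so H is positive definite -> x* is a strict local min.

min


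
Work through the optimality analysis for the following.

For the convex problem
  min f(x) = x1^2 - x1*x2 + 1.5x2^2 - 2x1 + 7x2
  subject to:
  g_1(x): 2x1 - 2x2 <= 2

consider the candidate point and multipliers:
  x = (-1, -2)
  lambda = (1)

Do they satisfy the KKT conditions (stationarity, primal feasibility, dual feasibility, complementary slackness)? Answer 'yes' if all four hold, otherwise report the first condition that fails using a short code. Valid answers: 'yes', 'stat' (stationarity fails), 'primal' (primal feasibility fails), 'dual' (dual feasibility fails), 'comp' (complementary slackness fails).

Gradient of f: grad f(x) = Q x + c = (-2, 2)
Constraint values g_i(x) = a_i^T x - b_i:
  g_1((-1, -2)) = 0
Stationarity residual: grad f(x) + sum_i lambda_i a_i = (0, 0)
  -> stationarity OK
Primal feasibility (all g_i <= 0): OK
Dual feasibility (all lambda_i >= 0): OK
Complementary slackness (lambda_i * g_i(x) = 0 for all i): OK

Verdict: yes, KKT holds.

yes


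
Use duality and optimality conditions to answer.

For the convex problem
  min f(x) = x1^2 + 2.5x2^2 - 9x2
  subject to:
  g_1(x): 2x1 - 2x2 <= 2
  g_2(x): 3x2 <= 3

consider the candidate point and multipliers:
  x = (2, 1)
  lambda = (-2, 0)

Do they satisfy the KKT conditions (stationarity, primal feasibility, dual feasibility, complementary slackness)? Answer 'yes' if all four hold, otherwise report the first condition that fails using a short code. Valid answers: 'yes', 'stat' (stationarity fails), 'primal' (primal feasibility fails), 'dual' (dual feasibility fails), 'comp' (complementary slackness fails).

Gradient of f: grad f(x) = Q x + c = (4, -4)
Constraint values g_i(x) = a_i^T x - b_i:
  g_1((2, 1)) = 0
  g_2((2, 1)) = 0
Stationarity residual: grad f(x) + sum_i lambda_i a_i = (0, 0)
  -> stationarity OK
Primal feasibility (all g_i <= 0): OK
Dual feasibility (all lambda_i >= 0): FAILS
Complementary slackness (lambda_i * g_i(x) = 0 for all i): OK

Verdict: the first failing condition is dual_feasibility -> dual.

dual
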